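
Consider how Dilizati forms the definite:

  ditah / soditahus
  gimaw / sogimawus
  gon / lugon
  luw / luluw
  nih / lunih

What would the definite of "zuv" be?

luzuv

"zuv" has 1 vowel. The stems with 1 vowel (gon → lugon, luw → luluw, nih → lunih) add the prefix lu-.
So zuv → luzuv.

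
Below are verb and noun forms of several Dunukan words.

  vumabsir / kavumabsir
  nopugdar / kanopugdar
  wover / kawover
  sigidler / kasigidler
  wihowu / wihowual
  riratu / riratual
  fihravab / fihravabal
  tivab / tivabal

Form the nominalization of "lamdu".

nopugdar and fihravab both have last vowel 'a' yet inflect differently (kanopugdar, fihravabal), so the last vowel is not what conditions the rule; the final letter is.
"lamdu" ends in -u. The stems ending in -u (wihowu → wihowual, riratu → riratual) add -al.
So lamdu → lamdual.

lamdual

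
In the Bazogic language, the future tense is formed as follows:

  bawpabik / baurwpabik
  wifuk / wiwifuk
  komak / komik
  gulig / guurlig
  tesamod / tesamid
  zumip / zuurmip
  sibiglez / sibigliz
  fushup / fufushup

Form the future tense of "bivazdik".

biurvazdik

wifuk and bawpabik both end in -k yet inflect differently (wiwifuk, baurwpabik), so the final letter is not what conditions the rule; the last vowel is.
"bivazdik" has last vowel 'i'. The stems whose last vowel is 'i' (bawpabik → baurwpabik, gulig → guurlig, zumip → zuurmip) insert -ur- after the first vowel.
The other patterns: stems whose last vowel is 'u' repeat the first consonant+vowel as a prefix; stems whose last vowel is 'a', 'e' or 'o' change the last vowel to 'i'.
So bivazdik → biurvazdik.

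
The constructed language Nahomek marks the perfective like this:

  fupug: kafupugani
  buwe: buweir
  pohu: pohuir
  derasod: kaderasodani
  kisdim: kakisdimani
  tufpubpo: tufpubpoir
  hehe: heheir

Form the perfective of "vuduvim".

tufpubpo and derasod both have last vowel 'o' yet inflect differently (tufpubpoir, kaderasodani), so the last vowel is not what conditions the rule; whether the stem ends in a vowel or a consonant is.
"vuduvim" ends in a consonant. The stems ending in a consonant (kisdim → kakisdimani, derasod → kaderasodani, fupug → kafupugani) add ka- … -ani around the stem.
The other pattern: stems ending in a vowel add -ir.
So vuduvim → kavuduvimani.

kavuduvimani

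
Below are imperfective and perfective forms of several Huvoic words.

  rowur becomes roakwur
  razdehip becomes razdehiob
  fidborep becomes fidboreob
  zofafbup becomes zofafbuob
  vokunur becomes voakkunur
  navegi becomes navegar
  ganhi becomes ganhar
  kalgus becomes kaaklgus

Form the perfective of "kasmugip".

razdehip and navegi both have last vowel 'i' yet inflect differently (razdehiob, navegar), so the last vowel is not what conditions the rule; the final letter is.
"kasmugip" ends in -p. The stems ending in -p (razdehip → razdehiob, fidborep → fidboreob, zofafbup → zofafbuob) drop the final letter and add -ob.
The other patterns: stems ending in -i drop the final letter and add -ar; stems ending in -r or -s insert -ak- after the first vowel.
So kasmugip → kasmugiob.

kasmugiob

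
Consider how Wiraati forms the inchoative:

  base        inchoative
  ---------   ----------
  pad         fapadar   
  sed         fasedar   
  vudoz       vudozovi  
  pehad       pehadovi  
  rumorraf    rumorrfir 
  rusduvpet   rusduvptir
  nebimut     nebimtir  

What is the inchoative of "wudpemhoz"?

wudpemhzir

"wudpemhoz" has 3 vowels. The stems with 3 vowels (rumorraf → rumorrfir, rusduvpet → rusduvptir, nebimut → nebimtir) delete the last vowel and add -ir.
So wudpemhoz → wudpemhzir.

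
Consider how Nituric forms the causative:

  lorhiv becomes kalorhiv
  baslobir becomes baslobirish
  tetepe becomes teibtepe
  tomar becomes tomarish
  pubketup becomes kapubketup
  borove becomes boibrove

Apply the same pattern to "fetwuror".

"fetwuror" ends in -r. The stems ending in -r (tomar → tomarish, baslobir → baslobirish) add -ish.
So fetwuror → fetwurorish.

fetwurorish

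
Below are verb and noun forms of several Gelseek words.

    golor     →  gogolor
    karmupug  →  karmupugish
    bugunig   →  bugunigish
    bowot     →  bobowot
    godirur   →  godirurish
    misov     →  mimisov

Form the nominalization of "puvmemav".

puvmemavish

godirur and golor both end in -r yet inflect differently (godirurish, gogolor), so the final letter is not what conditions the rule; the number of vowels is.
"puvmemav" has 3 vowels. The stems with 3 vowels (bugunig → bugunigish, godirur → godirurish, karmupug → karmupugish) add -ish.
So puvmemav → puvmemavish.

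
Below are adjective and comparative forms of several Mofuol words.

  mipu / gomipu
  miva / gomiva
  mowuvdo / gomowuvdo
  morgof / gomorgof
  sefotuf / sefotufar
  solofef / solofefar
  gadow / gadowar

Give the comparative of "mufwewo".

gomufwewo

morgof and sefotuf both end in -f yet inflect differently (gomorgof, sefotufar), so the final letter is not what conditions the rule; the first letter is.
"mufwewo" begins with m-. The stems beginning with m- (mipu → gomipu, miva → gomiva, mowuvdo → gomowuvdo) add the prefix go-.
So mufwewo → gomufwewo.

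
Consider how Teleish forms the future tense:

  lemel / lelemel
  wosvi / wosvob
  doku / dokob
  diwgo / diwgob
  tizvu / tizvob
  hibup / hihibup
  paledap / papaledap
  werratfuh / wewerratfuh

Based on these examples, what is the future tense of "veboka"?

vebokob

"veboka" ends in a vowel. The stems ending in a vowel (wosvi → wosvob, diwgo → diwgob, tizvu → tizvob) drop the final letter and add -ob.
The other pattern: stems ending in a consonant repeat the first consonant+vowel as a prefix.
So veboka → vebokob.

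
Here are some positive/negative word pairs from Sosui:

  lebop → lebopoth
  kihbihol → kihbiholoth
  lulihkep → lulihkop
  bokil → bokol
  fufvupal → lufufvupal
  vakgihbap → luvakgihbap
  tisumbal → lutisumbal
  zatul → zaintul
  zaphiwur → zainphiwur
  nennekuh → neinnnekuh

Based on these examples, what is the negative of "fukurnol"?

"fukurnol" has last vowel 'o'. The stems whose last vowel is 'o' (lebop → lebopoth, kihbihol → kihbiholoth) add -oth.
So fukurnol → fukurnoloth.

fukurnoloth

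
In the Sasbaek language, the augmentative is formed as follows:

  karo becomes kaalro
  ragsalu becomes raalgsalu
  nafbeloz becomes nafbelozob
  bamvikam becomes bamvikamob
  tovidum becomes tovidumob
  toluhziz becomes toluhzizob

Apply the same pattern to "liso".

karo and nafbeloz both have last vowel 'o' yet inflect differently (kaalro, nafbelozob), so the last vowel is not what conditions the rule; whether the stem ends in a vowel or a consonant is.
"liso" ends in a vowel. The stems ending in a vowel (karo → kaalro, ragsalu → raalgsalu) insert -al- after the first vowel.
So liso → lialso.

lialso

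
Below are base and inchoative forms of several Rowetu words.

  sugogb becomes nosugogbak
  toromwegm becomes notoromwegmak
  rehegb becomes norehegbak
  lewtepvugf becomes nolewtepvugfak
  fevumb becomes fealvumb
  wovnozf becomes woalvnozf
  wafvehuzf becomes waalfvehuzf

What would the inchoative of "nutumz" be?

nualtumz

sugogb and fevumb both end in -b yet inflect differently (nosugogbak, fealvumb), so the final letter is not what conditions the rule; the second-to-last letter is.
"nutumz" has second-to-last letter 'm'. The one such stem in the data (fevumb → fealvumb) inserts -al- after the first vowel (as do wovnozf, wafvehuzf), so the same rule applies.
So nutumz → nualtumz.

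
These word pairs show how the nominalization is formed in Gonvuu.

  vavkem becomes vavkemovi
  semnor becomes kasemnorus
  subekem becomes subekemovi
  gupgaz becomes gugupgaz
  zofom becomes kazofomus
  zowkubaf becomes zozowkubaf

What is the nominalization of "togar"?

zofom and subekem both end in -m yet inflect differently (kazofomus, subekemovi), so the final letter is not what conditions the rule; the last vowel is.
"togar" has last vowel 'a'. The stems whose last vowel is 'a' (zowkubaf → zozowkubaf, gupgaz → gugupgaz) repeat the first consonant+vowel as a prefix.
The other patterns: stems whose last vowel is 'o' add ka- … -us around the stem; stems whose last vowel is 'e' add -ovi.
So togar → totogar.

totogar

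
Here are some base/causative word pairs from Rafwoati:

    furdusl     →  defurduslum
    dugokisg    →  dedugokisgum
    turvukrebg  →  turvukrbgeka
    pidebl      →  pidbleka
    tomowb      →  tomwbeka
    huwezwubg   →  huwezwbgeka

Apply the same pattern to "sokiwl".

sokwleka

"sokiwl" has second-to-last letter 'w'. The one such stem in the data (tomowb → tomwbeka) deletes the last vowel and adds -eka (as do turvukrebg, pidebl), so the same rule applies.
So sokiwl → sokwleka.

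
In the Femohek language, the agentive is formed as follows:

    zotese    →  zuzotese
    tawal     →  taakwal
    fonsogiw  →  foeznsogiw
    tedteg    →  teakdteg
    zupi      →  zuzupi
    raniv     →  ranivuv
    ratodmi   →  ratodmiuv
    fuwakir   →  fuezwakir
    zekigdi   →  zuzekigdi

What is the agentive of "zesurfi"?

ratodmi and zekigdi both end in -i yet inflect differently (ratodmiuv, zuzekigdi), so the final letter is not what conditions the rule; the first letter is.
"zesurfi" begins with z-. The stems beginning with z- (zekigdi → zuzekigdi, zotese → zuzotese, zupi → zuzupi) add the prefix zu-.
The other patterns: stems beginning with r- add -uv; stems beginning with t- insert -ak- after the first vowel; stems beginning with f- insert -ez- after the first vowel.
So zesurfi → zuzesurfi.

zuzesurfi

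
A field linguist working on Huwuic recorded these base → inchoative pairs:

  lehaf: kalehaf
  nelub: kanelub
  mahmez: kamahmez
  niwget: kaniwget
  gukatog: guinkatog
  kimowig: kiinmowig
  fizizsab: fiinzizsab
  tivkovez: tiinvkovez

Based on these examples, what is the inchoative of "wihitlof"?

"wihitlof" has 3 vowels. The stems with 3 vowels (gukatog → guinkatog, kimowig → kiinmowig, fizizsab → fiinzizsab) insert -in- after the first vowel.
So wihitlof → wiinhitlof.

wiinhitlof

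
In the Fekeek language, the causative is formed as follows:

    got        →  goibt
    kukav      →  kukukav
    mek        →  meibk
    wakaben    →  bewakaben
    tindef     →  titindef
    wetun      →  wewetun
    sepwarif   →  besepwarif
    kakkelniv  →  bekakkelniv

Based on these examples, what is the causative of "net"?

wetun and wakaben both end in -n yet inflect differently (wewetun, bewakaben), so the final letter is not what conditions the rule; the number of vowels is.
"net" has 1 vowel. The stems with 1 vowel (got → goibt, mek → meibk) insert -ib- after the first vowel.
So net → neibt.

neibt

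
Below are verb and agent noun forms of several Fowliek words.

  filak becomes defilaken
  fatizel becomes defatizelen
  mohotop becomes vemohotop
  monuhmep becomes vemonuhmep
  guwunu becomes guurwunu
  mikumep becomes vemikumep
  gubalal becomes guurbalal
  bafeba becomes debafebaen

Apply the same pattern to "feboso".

gubalal and fatizel both end in -l yet inflect differently (guurbalal, defatizelen), so the final letter is not what conditions the rule; the first letter is.
"feboso" begins with f-. The stems beginning with f- (fatizel → defatizelen, filak → defilaken) add de- … -en around the stem.
The other patterns: stems beginning with m- add the prefix ve-; stems beginning with g- insert -ur- after the first vowel.
So feboso → defebosoen.

defebosoen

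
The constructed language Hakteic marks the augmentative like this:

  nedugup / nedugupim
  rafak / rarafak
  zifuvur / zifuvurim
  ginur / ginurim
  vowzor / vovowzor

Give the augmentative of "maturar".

zifuvur and vowzor both end in -r yet inflect differently (zifuvurim, vovowzor), so the final letter is not what conditions the rule; the last vowel is.
"maturar" has last vowel 'a'. The one such stem in the data (rafak → rarafak) repeats the first consonant+vowel as a prefix (as does vowzor), so the same rule applies.
The other pattern: stems whose last vowel is 'u' add -im.
So maturar → mamaturar.

mamaturar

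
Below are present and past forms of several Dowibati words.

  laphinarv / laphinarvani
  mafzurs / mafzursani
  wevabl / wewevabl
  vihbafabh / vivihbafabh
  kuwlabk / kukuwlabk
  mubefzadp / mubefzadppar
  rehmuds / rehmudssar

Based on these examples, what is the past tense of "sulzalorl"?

mafzurs and rehmuds both end in -s yet inflect differently (mafzursani, rehmudssar), so the final letter is not what conditions the rule; the second-to-last letter is.
"sulzalorl" has second-to-last letter 'r'. The stems whose second-to-last letter is 'r' (laphinarv → laphinarvani, mafzurs → mafzursani) add -ani.
So sulzalorl → sulzalorlani.

sulzalorlani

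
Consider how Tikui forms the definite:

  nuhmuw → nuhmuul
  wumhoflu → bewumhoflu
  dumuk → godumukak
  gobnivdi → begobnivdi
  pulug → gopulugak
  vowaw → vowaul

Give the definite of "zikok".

gozikokak

dumuk and nuhmuw both have last vowel 'u' yet inflect differently (godumukak, nuhmuul), so the last vowel is not what conditions the rule; the final letter is.
"zikok" ends in -k. The one such stem in the data (dumuk → godumukak) adds go- … -ak around the stem, so the same rule applies.
The other patterns: stems ending in -w drop the final letter and add -ul; stems ending in -i or -u add the prefix be-.
So zikok → gozikokak.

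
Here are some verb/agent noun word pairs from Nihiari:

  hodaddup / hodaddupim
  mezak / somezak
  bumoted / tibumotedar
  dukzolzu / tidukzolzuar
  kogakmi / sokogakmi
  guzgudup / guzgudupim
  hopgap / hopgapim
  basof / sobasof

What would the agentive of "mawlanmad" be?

dukzolzu and hodaddup both have last vowel 'u' yet inflect differently (tidukzolzuar, hodaddupim), so the last vowel is not what conditions the rule; the final letter is.
"mawlanmad" ends in -d. The one such stem in the data (bumoted → tibumotedar) adds ti- … -ar around the stem, so the same rule applies.
So mawlanmad → timawlanmadar.

timawlanmadar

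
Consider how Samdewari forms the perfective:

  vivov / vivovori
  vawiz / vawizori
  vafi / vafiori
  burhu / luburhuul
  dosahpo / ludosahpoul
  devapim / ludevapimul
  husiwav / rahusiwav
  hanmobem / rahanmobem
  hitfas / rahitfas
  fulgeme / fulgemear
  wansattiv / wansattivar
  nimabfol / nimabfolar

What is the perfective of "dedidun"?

ludedidunul

vivov and husiwav both end in -v yet inflect differently (vivovori, rahusiwav), so the final letter is not what conditions the rule; the first letter is.
"dedidun" begins with d-. The stems beginning with d- (dosahpo → ludosahpoul, devapim → ludevapimul) add lu- … -ul around the stem.
So dedidun → ludedidunul.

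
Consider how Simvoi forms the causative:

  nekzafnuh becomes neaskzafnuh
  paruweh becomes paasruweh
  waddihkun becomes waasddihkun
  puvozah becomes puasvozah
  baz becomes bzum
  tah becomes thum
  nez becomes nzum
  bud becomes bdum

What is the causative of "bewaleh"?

beaswaleh

nekzafnuh and tah both end in -h yet inflect differently (neaskzafnuh, thum), so the final letter is not what conditions the rule; the number of vowels is.
"bewaleh" has 3 vowels. The stems with 3 vowels (nekzafnuh → neaskzafnuh, paruweh → paasruweh, waddihkun → waasddihkun) insert -as- after the first vowel.
The other pattern: stems with 1 vowel delete the last vowel and add -um.
So bewaleh → beaswaleh.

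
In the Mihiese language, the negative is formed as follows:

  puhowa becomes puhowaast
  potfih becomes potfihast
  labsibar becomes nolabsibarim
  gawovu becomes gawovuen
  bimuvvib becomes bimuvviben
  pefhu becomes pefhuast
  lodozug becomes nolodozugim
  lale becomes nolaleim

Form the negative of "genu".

genuen

"genu" begins with g-. The one such stem in the data (gawovu → gawovuen) adds -en, so the same rule applies.
So genu → genuen.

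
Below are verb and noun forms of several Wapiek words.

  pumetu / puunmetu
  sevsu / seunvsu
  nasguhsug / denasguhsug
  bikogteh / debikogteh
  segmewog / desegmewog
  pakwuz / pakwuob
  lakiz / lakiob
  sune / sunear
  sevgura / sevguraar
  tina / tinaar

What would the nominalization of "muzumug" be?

demuzumug

pumetu and nasguhsug both have last vowel 'u' yet inflect differently (puunmetu, denasguhsug), so the last vowel is not what conditions the rule; the final letter is.
"muzumug" ends in -g. The stems ending in -g (nasguhsug → denasguhsug, segmewog → desegmewog) add the prefix de-.
So muzumug → demuzumug.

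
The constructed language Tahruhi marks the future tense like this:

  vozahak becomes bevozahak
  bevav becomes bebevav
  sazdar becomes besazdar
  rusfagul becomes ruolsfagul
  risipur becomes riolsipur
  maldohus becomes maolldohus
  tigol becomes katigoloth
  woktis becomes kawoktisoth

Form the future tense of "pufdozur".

sazdar and risipur both end in -r yet inflect differently (besazdar, riolsipur), so the final letter is not what conditions the rule; the last vowel is.
"pufdozur" has last vowel 'u'. The stems whose last vowel is 'u' (rusfagul → ruolsfagul, risipur → riolsipur, maldohus → maolldohus) insert -ol- after the first vowel.
So pufdozur → puolfdozur.

puolfdozur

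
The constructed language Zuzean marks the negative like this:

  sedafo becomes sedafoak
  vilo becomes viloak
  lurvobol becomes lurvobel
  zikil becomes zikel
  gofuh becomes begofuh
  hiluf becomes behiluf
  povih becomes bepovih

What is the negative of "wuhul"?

"wuhul" ends in -l. The stems ending in -l (lurvobol → lurvobel, zikil → zikel) change the last vowel to 'e'.
The other patterns: stems ending in -o add -ak; stems ending in -f or -h add the prefix be-.
So wuhul → wuhel.

wuhel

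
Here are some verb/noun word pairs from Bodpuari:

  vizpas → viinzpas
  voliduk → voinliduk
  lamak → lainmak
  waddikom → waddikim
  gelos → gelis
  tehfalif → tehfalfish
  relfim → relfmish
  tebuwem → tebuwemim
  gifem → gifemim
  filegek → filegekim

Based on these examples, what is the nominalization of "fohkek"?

fohkekim

"fohkek" has last vowel 'e'. The stems whose last vowel is 'e' (tebuwem → tebuwemim, gifem → gifemim, filegek → filegekim) add -im.
So fohkek → fohkekim.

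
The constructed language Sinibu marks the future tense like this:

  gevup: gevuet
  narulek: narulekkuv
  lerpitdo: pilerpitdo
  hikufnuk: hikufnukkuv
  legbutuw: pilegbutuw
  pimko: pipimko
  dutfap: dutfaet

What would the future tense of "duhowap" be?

hikufnuk and gevup both have last vowel 'u' yet inflect differently (hikufnukkuv, gevuet), so the last vowel is not what conditions the rule; the final letter is.
"duhowap" ends in -p. The stems ending in -p (gevup → gevuet, dutfap → dutfaet) drop the final letter and add -et.
The other patterns: stems ending in -k double the final consonant and add -uv; stems ending in -o or -w add the prefix pi-.
So duhowap → duhowaet.

duhowaet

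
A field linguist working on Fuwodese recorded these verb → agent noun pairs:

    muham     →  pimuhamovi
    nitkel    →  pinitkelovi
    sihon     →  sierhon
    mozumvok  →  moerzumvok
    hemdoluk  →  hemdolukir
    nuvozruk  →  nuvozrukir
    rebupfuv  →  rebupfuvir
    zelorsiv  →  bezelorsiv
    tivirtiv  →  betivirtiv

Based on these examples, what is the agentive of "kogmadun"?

"kogmadun" has last vowel 'u'. The stems whose last vowel is 'u' (hemdoluk → hemdolukir, nuvozruk → nuvozrukir, rebupfuv → rebupfuvir) add -ir.
So kogmadun → kogmadunir.

kogmadunir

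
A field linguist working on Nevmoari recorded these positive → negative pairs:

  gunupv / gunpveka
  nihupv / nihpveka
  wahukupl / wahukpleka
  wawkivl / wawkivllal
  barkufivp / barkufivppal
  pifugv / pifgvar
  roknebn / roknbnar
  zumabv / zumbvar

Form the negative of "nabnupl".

nabnpleka

wahukupl and wawkivl both end in -l yet inflect differently (wahukpleka, wawkivllal), so the final letter is not what conditions the rule; the second-to-last letter is.
"nabnupl" has second-to-last letter 'p'. The stems whose second-to-last letter is 'p' (gunupv → gunpveka, wahukupl → wahukpleka, nihupv → nihpveka) delete the last vowel and add -eka.
The other patterns: stems whose second-to-last letter is 'v' double the final consonant and add -al; stems whose second-to-last letter is 'b' or 'g' delete the last vowel and add -ar.
So nabnupl → nabnpleka.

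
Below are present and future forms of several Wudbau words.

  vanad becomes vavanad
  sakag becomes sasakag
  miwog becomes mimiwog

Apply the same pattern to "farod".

fafarod

Every pair shown (vanad → vavanad, sakag → sasakag, miwog → mimiwog) follows the same rule: repeat the first consonant+vowel as a prefix.
So farod → fafarod.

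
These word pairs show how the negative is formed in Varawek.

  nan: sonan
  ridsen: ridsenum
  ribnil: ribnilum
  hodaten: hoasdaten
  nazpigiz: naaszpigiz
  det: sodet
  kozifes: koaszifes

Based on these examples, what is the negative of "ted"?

"ted" has 1 vowel. The stems with 1 vowel (nan → sonan, det → sodet) add the prefix so-.
The other patterns: stems with 2 vowels add -um; stems with 3 vowels insert -as- after the first vowel.
So ted → soted.

soted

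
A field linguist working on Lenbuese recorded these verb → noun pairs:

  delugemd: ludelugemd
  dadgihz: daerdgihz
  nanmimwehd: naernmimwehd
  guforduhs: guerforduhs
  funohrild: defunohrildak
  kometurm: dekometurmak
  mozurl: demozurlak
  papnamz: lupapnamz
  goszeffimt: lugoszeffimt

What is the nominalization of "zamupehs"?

zaermupehs

"zamupehs" has second-to-last letter 'h'. The stems whose second-to-last letter is 'h' (guforduhs → guerforduhs, dadgihz → daerdgihz, nanmimwehd → naernmimwehd) insert -er- after the first vowel.
The other patterns: stems whose second-to-last letter is 'm' add the prefix lu-; stems whose second-to-last letter is 'l' or 'r' add de- … -ak around the stem.
So zamupehs → zaermupehs.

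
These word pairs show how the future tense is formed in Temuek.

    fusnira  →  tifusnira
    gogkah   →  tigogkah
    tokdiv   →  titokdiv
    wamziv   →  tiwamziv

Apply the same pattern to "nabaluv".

tinabaluv

Every pair shown (fusnira → tifusnira, gogkah → tigogkah, tokdiv → titokdiv, …) follows the same rule: add the prefix ti-.
So nabaluv → tinabaluv.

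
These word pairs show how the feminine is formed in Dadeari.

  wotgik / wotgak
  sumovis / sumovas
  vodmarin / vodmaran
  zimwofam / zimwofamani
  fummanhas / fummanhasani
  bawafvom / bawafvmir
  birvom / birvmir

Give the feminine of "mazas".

mazasani

"mazas" has last vowel 'a'. The stems whose last vowel is 'a' (zimwofam → zimwofamani, fummanhas → fummanhasani) add -ani.
So mazas → mazasani.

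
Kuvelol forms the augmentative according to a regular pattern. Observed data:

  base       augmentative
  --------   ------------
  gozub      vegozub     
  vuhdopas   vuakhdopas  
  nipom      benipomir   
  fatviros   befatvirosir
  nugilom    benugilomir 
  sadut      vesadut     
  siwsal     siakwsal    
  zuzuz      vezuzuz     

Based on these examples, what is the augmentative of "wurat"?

"wurat" has last vowel 'a'. The stems whose last vowel is 'a' (siwsal → siakwsal, vuhdopas → vuakhdopas) insert -ak- after the first vowel.
So wurat → wuakrat.

wuakrat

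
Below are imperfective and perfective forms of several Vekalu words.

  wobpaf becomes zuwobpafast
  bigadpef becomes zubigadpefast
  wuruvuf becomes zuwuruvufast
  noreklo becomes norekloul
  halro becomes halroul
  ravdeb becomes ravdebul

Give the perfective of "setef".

bigadpef and ravdeb both have last vowel 'e' yet inflect differently (zubigadpefast, ravdebul), so the last vowel is not what conditions the rule; the final letter is.
"setef" ends in -f. The stems ending in -f (wobpaf → zuwobpafast, bigadpef → zubigadpefast, wuruvuf → zuwuruvufast) add zu- … -ast around the stem.
So setef → zusetefast.

zusetefast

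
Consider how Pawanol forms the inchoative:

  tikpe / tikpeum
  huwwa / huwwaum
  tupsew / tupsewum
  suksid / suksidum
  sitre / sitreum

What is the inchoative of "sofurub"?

sofurubum

Every pair shown (tikpe → tikpeum, huwwa → huwwaum, tupsew → tupsewum, …) follows the same rule: add -um.
So sofurub → sofurubum.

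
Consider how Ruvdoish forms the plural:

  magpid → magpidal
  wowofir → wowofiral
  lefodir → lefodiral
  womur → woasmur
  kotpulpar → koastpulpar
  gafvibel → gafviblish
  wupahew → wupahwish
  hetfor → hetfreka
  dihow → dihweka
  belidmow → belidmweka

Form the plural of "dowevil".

dowevilal

"dowevil" has last vowel 'i'. The stems whose last vowel is 'i' (magpid → magpidal, wowofir → wowofiral, lefodir → lefodiral) add -al.
The other patterns: stems whose last vowel is 'a' or 'u' insert -as- after the first vowel; stems whose last vowel is 'e' delete the last vowel and add -ish; stems whose last vowel is 'o' delete the last vowel and add -eka.
So dowevil → dowevilal.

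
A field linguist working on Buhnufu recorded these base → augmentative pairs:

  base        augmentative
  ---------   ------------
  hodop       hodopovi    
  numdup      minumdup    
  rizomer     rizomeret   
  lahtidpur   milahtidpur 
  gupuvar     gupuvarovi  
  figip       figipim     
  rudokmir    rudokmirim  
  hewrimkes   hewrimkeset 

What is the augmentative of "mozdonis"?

gupuvar and lahtidpur both end in -r yet inflect differently (gupuvarovi, milahtidpur), so the final letter is not what conditions the rule; the last vowel is.
"mozdonis" has last vowel 'i'. The stems whose last vowel is 'i' (rudokmir → rudokmirim, figip → figipim) add -im.
The other patterns: stems whose last vowel is 'a' or 'o' add -ovi; stems whose last vowel is 'u' add the prefix mi-; stems whose last vowel is 'e' add -et.
So mozdonis → mozdonisim.

mozdonisim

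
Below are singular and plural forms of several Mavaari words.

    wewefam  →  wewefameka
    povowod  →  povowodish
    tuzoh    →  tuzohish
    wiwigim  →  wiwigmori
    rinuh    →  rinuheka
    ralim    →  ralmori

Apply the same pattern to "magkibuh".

"magkibuh" has last vowel 'u'. The one such stem in the data (rinuh → rinuheka) adds -eka, so the same rule applies.
The other patterns: stems whose last vowel is 'o' add -ish; stems whose last vowel is 'i' delete the last vowel and add -ori.
So magkibuh → magkibuheka.

magkibuheka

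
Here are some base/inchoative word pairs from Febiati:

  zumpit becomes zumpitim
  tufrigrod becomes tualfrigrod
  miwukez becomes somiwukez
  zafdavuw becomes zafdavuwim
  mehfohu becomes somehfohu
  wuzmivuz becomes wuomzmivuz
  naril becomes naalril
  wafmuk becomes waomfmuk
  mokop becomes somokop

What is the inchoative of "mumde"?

somumde

"mumde" begins with m-. The stems beginning with m- (mokop → somokop, mehfohu → somehfohu, miwukez → somiwukez) add the prefix so-.
So mumde → somumde.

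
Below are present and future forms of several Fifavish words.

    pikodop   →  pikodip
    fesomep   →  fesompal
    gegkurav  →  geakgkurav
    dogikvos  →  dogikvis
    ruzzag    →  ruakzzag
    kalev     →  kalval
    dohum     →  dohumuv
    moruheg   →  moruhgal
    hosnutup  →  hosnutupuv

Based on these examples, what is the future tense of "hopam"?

hosnutup and pikodop both end in -p yet inflect differently (hosnutupuv, pikodip), so the final letter is not what conditions the rule; the last vowel is.
"hopam" has last vowel 'a'. The stems whose last vowel is 'a' (gegkurav → geakgkurav, ruzzag → ruakzzag) insert -ak- after the first vowel.
So hopam → hoakpam.

hoakpam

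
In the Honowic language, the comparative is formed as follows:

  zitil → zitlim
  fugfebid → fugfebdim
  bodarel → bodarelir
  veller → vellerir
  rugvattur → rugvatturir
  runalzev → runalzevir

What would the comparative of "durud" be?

durudir

zitil and bodarel both end in -l yet inflect differently (zitlim, bodarelir), so the final letter is not what conditions the rule; the last vowel is.
"durud" has last vowel 'u'. The one such stem in the data (rugvattur → rugvatturir) adds -ir, so the same rule applies.
The other pattern: stems whose last vowel is 'i' delete the last vowel and add -im.
So durud → durudir.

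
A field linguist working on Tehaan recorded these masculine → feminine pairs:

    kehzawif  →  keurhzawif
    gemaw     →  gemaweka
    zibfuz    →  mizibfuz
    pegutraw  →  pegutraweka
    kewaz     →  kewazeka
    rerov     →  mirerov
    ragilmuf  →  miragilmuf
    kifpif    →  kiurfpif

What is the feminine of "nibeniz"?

kewaz and zibfuz both end in -z yet inflect differently (kewazeka, mizibfuz), so the final letter is not what conditions the rule; the last vowel is.
"nibeniz" has last vowel 'i'. The stems whose last vowel is 'i' (kehzawif → keurhzawif, kifpif → kiurfpif) insert -ur- after the first vowel.
So nibeniz → niurbeniz.

niurbeniz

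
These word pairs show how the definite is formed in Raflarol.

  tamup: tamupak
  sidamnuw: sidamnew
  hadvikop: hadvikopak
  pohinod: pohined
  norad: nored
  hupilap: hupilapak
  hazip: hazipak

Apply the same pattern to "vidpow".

tamup and sidamnuw both have last vowel 'u' yet inflect differently (tamupak, sidamnew), so the last vowel is not what conditions the rule; the final letter is.
"vidpow" ends in -w. The one such stem in the data (sidamnuw → sidamnew) changes the last vowel to 'e' (as do norad, pohinod), so the same rule applies.
So vidpow → vidpew.

vidpew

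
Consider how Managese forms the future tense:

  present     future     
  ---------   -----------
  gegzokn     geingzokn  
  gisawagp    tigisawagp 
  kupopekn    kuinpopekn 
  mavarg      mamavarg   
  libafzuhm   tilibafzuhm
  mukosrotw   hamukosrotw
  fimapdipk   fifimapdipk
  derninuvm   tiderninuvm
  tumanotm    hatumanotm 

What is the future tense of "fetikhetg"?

hafetikhetg

"fetikhetg" has second-to-last letter 't'. The stems whose second-to-last letter is 't' (mukosrotw → hamukosrotw, tumanotm → hatumanotm) add the prefix ha-.
So fetikhetg → hafetikhetg.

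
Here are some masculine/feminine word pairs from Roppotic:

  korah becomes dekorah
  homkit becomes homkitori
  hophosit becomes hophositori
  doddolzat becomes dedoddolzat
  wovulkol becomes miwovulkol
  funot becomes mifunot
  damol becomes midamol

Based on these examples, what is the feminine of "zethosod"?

hophosit and funot both end in -t yet inflect differently (hophositori, mifunot), so the final letter is not what conditions the rule; the last vowel is.
"zethosod" has last vowel 'o'. The stems whose last vowel is 'o' (damol → midamol, wovulkol → miwovulkol, funot → mifunot) add the prefix mi-.
So zethosod → mizethosod.

mizethosod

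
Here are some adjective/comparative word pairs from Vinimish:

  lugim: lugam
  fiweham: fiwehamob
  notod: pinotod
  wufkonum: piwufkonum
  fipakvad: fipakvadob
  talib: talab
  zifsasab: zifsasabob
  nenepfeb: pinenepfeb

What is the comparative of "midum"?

zifsasab and talib both end in -b yet inflect differently (zifsasabob, talab), so the final letter is not what conditions the rule; the last vowel is.
"midum" has last vowel 'u'. The one such stem in the data (wufkonum → piwufkonum) adds the prefix pi-, so the same rule applies.
The other patterns: stems whose last vowel is 'a' add -ob; stems whose last vowel is 'i' change the last vowel to 'a'.
So midum → pimidum.

pimidum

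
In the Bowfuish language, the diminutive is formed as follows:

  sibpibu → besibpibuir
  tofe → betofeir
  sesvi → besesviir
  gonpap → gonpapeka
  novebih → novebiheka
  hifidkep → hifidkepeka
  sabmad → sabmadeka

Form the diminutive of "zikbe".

sesvi and novebih both have last vowel 'i' yet inflect differently (besesviir, novebiheka), so the last vowel is not what conditions the rule; whether the stem ends in a vowel or a consonant is.
"zikbe" ends in a vowel. The stems ending in a vowel (sibpibu → besibpibuir, tofe → betofeir, sesvi → besesviir) add be- … -ir around the stem.
The other pattern: stems ending in a consonant add -eka.
So zikbe → bezikbeir.

bezikbeir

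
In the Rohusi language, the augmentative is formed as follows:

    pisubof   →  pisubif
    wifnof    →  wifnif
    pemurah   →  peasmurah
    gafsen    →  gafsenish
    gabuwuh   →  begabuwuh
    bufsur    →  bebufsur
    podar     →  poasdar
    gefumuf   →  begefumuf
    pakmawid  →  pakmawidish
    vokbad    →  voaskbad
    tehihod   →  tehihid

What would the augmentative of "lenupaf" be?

leasnupaf

"lenupaf" has last vowel 'a'. The stems whose last vowel is 'a' (vokbad → voaskbad, podar → poasdar, pemurah → peasmurah) insert -as- after the first vowel.
The other patterns: stems whose last vowel is 'u' add the prefix be-; stems whose last vowel is 'o' change the last vowel to 'i'; stems whose last vowel is 'e' or 'i' add -ish.
So lenupaf → leasnupaf.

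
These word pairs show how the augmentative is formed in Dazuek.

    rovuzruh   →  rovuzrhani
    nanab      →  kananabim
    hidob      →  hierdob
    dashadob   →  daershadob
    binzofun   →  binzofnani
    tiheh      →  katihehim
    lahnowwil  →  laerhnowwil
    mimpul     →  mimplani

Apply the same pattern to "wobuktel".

"wobuktel" has last vowel 'e'. The one such stem in the data (tiheh → katihehim) adds ka- … -im around the stem, so the same rule applies.
So wobuktel → kawobuktelim.

kawobuktelim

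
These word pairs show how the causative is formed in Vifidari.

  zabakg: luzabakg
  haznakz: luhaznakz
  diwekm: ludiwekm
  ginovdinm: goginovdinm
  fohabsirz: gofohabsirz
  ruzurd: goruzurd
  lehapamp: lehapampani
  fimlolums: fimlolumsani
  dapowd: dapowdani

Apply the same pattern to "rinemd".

diwekm and ginovdinm both end in -m yet inflect differently (ludiwekm, goginovdinm), so the final letter is not what conditions the rule; the second-to-last letter is.
"rinemd" has second-to-last letter 'm'. The stems whose second-to-last letter is 'm' (lehapamp → lehapampani, fimlolums → fimlolumsani) add -ani.
The other patterns: stems whose second-to-last letter is 'k' add the prefix lu-; stems whose second-to-last letter is 'n' or 'r' add the prefix go-.
So rinemd → rinemdani.

rinemdani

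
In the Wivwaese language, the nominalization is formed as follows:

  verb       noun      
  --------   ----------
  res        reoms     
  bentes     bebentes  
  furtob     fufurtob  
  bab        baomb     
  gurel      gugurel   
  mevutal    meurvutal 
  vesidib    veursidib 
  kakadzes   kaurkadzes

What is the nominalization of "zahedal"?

bab and furtob both end in -b yet inflect differently (baomb, fufurtob), so the final letter is not what conditions the rule; the number of vowels is.
"zahedal" has 3 vowels. The stems with 3 vowels (vesidib → veursidib, mevutal → meurvutal, kakadzes → kaurkadzes) insert -ur- after the first vowel.
So zahedal → zaurhedal.

zaurhedal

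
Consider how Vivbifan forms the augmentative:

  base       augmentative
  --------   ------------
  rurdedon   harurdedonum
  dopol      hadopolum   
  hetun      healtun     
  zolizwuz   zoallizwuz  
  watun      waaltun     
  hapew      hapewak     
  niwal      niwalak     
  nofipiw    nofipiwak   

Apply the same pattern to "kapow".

"kapow" has last vowel 'o'. The stems whose last vowel is 'o' (rurdedon → harurdedonum, dopol → hadopolum) add ha- … -um around the stem.
The other patterns: stems whose last vowel is 'u' insert -al- after the first vowel; stems whose last vowel is 'a', 'e' or 'i' add -ak.
So kapow → hakapowum.

hakapowum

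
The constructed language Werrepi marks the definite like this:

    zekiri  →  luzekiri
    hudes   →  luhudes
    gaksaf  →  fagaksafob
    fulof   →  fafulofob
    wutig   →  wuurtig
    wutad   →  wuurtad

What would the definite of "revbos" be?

lurevbos

"revbos" ends in -s. The one such stem in the data (hudes → luhudes) adds the prefix lu-, so the same rule applies.
So revbos → lurevbos.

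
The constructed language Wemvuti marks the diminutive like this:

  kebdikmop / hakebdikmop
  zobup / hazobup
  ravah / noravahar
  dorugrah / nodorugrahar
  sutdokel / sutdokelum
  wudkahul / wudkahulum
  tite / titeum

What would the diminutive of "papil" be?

zobup and wudkahul both have last vowel 'u' yet inflect differently (hazobup, wudkahulum), so the last vowel is not what conditions the rule; the final letter is.
"papil" ends in -l. The stems ending in -l (sutdokel → sutdokelum, wudkahul → wudkahulum) add -um.
The other patterns: stems ending in -p add the prefix ha-; stems ending in -h add no- … -ar around the stem.
So papil → papilum.

papilum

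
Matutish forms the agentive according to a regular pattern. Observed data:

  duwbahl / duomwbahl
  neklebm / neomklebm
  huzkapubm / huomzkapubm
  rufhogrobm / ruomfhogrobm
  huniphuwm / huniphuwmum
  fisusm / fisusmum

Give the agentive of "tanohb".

taomnohb

neklebm and huniphuwm both end in -m yet inflect differently (neomklebm, huniphuwmum), so the final letter is not what conditions the rule; the second-to-last letter is.
"tanohb" has second-to-last letter 'h'. The one such stem in the data (duwbahl → duomwbahl) inserts -om- after the first vowel (as do neklebm, huzkapubm), so the same rule applies.
So tanohb → taomnohb.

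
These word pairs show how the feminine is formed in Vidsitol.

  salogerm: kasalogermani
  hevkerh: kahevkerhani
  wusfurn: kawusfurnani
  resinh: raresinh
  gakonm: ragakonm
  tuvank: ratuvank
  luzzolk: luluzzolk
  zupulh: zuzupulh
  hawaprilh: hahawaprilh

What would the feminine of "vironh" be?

hevkerh and resinh both end in -h yet inflect differently (kahevkerhani, raresinh), so the final letter is not what conditions the rule; the second-to-last letter is.
"vironh" has second-to-last letter 'n'. The stems whose second-to-last letter is 'n' (resinh → raresinh, gakonm → ragakonm, tuvank → ratuvank) add the prefix ra-.
So vironh → ravironh.

ravironh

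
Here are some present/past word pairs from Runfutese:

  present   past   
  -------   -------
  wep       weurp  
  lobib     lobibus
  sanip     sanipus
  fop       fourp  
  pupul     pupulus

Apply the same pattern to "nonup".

nonupus

"nonup" has 2 vowels. The stems with 2 vowels (lobib → lobibus, sanip → sanipus, pupul → pupulus) add -us.
The other pattern: stems with 1 vowel insert -ur- after the first vowel.
So nonup → nonupus.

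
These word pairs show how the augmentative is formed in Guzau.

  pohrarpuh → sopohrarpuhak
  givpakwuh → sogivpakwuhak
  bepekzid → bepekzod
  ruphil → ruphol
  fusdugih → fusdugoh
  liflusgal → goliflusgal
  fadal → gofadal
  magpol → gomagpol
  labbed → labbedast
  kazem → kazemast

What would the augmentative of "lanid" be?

lanod

"lanid" has last vowel 'i'. The stems whose last vowel is 'i' (bepekzid → bepekzod, ruphil → ruphol, fusdugih → fusdugoh) change the last vowel to 'o'.
The other patterns: stems whose last vowel is 'u' add so- … -ak around the stem; stems whose last vowel is 'a' or 'o' add the prefix go-; stems whose last vowel is 'e' add -ast.
So lanid → lanod.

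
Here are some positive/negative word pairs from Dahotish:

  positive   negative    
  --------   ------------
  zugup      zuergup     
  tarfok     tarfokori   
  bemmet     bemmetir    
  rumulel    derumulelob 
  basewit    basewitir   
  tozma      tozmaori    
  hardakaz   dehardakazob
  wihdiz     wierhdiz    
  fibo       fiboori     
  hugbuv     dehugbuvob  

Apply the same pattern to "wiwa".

wierwa

hardakaz and wihdiz both end in -z yet inflect differently (dehardakazob, wierhdiz), so the final letter is not what conditions the rule; the first letter is.
"wiwa" begins with w-. The one such stem in the data (wihdiz → wierhdiz) inserts -er- after the first vowel (as does zugup), so the same rule applies.
The other patterns: stems beginning with b- add -ir; stems beginning with f- or t- add -ori; stems beginning with h- or r- add de- … -ob around the stem.
So wiwa → wierwa.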